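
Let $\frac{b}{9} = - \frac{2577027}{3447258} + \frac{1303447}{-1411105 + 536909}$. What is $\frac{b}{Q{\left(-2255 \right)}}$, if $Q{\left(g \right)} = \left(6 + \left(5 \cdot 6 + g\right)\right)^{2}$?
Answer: $- \frac{10119217190427}{2473124371250967308} \approx -4.0917 \cdot 10^{-6}$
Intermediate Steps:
$Q{\left(g \right)} = \left(36 + g\right)^{2}$ ($Q{\left(g \right)} = \left(6 + \left(30 + g\right)\right)^{2} = \left(36 + g\right)^{2}$)
$b = - \frac{10119217190427}{502263192428}$ ($b = 9 \left(- \frac{2577027}{3447258} + \frac{1303447}{-1411105 + 536909}\right) = 9 \left(\left(-2577027\right) \frac{1}{3447258} + \frac{1303447}{-874196}\right) = 9 \left(- \frac{859009}{1149086} + 1303447 \left(- \frac{1}{874196}\right)\right) = 9 \left(- \frac{859009}{1149086} - \frac{1303447}{874196}\right) = 9 \left(- \frac{1124357465603}{502263192428}\right) = - \frac{10119217190427}{502263192428} \approx -20.147$)
$\frac{b}{Q{\left(-2255 \right)}} = - \frac{10119217190427}{502263192428 \left(36 - 2255\right)^{2}} = - \frac{10119217190427}{502263192428 \left(-2219\right)^{2}} = - \frac{10119217190427}{502263192428 \cdot 4923961} = \left(- \frac{10119217190427}{502263192428}\right) \frac{1}{4923961} = - \frac{10119217190427}{2473124371250967308}$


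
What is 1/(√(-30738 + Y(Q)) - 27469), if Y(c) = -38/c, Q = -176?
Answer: -2417272/66402749493 - 10*I*√2380334/66402749493 ≈ -3.6403e-5 - 2.3234e-7*I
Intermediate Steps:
1/(√(-30738 + Y(Q)) - 27469) = 1/(√(-30738 - 38/(-176)) - 27469) = 1/(√(-30738 - 38*(-1/176)) - 27469) = 1/(√(-30738 + 19/88) - 27469) = 1/(√(-2704925/88) - 27469) = 1/(5*I*√2380334/44 - 27469) = 1/(-27469 + 5*I*√2380334/44)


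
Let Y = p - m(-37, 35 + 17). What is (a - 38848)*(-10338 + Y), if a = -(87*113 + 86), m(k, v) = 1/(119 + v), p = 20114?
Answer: -27173402225/57 ≈ -4.7673e+8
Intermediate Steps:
Y = 3439493/171 (Y = 20114 - 1/(119 + (35 + 17)) = 20114 - 1/(119 + 52) = 20114 - 1/171 = 3439493/171 ≈ 20114.)
a = -9917 (a = -(9831 + 86) = -1*9917 = -9917)
(a - 38848)*(-10338 + Y) = (-9917 - 38848)*(-10338 + 3439493/171) = -48765*1671695/171 = -27173402225/57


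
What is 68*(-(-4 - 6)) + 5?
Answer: 685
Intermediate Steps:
68*(-(-4 - 6)) + 5 = 68*(-1*(-10)) + 5 = 68*10 + 5 = 680 + 5 = 685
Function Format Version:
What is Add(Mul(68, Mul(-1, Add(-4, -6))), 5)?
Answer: 685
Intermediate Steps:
Add(Mul(68, Mul(-1, Add(-4, -6))), 5) = Add(Mul(68, Mul(-1, -10)), 5) = Add(Mul(68, 10), 5) = Add(680, 5) = 685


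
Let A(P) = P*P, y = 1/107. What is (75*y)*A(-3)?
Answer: 675/107 ≈ 6.3084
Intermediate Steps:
y = 1/107 ≈ 0.0093458
A(P) = P²
(75*y)*A(-3) = (75*(1/107))*(-3)² = (75/107)*9 = 675/107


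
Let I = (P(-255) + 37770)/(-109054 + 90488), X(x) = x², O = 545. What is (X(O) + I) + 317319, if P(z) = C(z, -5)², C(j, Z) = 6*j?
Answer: 5701766017/9283 ≈ 6.1422e+5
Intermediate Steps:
P(z) = 36*z² (P(z) = (6*z)² = 36*z²)
I = -1189335/9283 (I = (36*(-255)² + 37770)/(-109054 + 90488) = (36*65025 + 37770)/(-18566) = (2340900 + 37770)*(-1/18566) = 2378670*(-1/18566) = -1189335/9283 ≈ -128.12)
(X(O) + I) + 317319 = (545² - 1189335/9283) + 317319 = (297025 - 1189335/9283) + 317319 = 2756093740/9283 + 317319 = 5701766017/9283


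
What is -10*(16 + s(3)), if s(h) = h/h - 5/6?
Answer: -485/3 ≈ -161.67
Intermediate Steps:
s(h) = ⅙ (s(h) = 1 - 5*⅙ = 1 - ⅚ = ⅙)
-10*(16 + s(3)) = -10*(16 + ⅙) = -10*97/6 = -485/3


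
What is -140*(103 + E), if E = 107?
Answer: -29400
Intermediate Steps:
-140*(103 + E) = -140*(103 + 107) = -140*210 = -29400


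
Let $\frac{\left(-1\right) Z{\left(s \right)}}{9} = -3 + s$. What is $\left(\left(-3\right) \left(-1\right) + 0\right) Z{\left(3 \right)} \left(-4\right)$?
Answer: $0$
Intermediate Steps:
$Z{\left(s \right)} = 27 - 9 s$ ($Z{\left(s \right)} = - 9 \left(-3 + s\right) = 27 - 9 s$)
$\left(\left(-3\right) \left(-1\right) + 0\right) Z{\left(3 \right)} \left(-4\right) = \left(\left(-3\right) \left(-1\right) + 0\right) \left(27 - 27\right) \left(-4\right) = \left(3 + 0\right) \left(27 - 27\right) \left(-4\right) = 3 \cdot 0 \left(-4\right) = 0 \left(-4\right) = 0$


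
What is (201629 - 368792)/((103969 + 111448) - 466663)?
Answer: 167163/251246 ≈ 0.66534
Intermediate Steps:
(201629 - 368792)/((103969 + 111448) - 466663) = -167163/(215417 - 466663) = -167163/(-251246) = -167163*(-1/251246) = 167163/251246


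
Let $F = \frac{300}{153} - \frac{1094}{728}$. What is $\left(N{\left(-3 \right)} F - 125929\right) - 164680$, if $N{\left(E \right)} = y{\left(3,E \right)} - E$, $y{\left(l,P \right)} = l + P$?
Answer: $- \frac{1798279989}{6188} \approx -2.9061 \cdot 10^{5}$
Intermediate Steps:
$y{\left(l,P \right)} = P + l$
$N{\left(E \right)} = 3$ ($N{\left(E \right)} = \left(E + 3\right) - E = \left(3 + E\right) - E = 3$)
$F = \frac{8503}{18564}$ ($F = 300 \cdot \frac{1}{153} - \frac{547}{364} = \frac{100}{51} - \frac{547}{364} = \frac{8503}{18564} \approx 0.45804$)
$\left(N{\left(-3 \right)} F - 125929\right) - 164680 = \left(3 \cdot \frac{8503}{18564} - 125929\right) - 164680 = \left(\frac{8503}{6188} - 125929\right) - 164680 = - \frac{779240149}{6188} - 164680 = - \frac{1798279989}{6188}$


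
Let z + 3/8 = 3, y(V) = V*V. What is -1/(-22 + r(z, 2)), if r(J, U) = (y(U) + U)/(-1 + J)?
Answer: 13/238 ≈ 0.054622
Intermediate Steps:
y(V) = V²
z = 21/8 (z = -3/8 + 3 = 21/8 ≈ 2.6250)
r(J, U) = (U + U²)/(-1 + J) (r(J, U) = (U² + U)/(-1 + J) = (U + U²)/(-1 + J))
-1/(-22 + r(z, 2)) = -1/(-22 + 2*(1 + 2)/(-1 + 21/8)) = -1/(-22 + 2*3/(13/8)) = -1/(-22 + 2*(8/13)*3) = -1/(-22 + 48/13) = -1/(-238/13) = -1*(-13/238) = 13/238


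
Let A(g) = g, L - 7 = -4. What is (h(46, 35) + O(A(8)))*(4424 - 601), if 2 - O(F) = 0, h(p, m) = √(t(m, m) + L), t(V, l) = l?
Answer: 7646 + 3823*√38 ≈ 31213.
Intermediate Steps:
L = 3 (L = 7 - 4 = 3)
h(p, m) = √(3 + m) (h(p, m) = √(m + 3) = √(3 + m))
O(F) = 2 (O(F) = 2 - 1*0 = 2 + 0 = 2)
(h(46, 35) + O(A(8)))*(4424 - 601) = (√(3 + 35) + 2)*(4424 - 601) = (√38 + 2)*3823 = (2 + √38)*3823 = 7646 + 3823*√38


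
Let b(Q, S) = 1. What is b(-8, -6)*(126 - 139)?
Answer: -13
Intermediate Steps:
b(-8, -6)*(126 - 139) = 1*(126 - 139) = 1*(-13) = -13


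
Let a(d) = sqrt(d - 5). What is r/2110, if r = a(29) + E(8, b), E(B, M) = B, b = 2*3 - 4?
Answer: 4/1055 + sqrt(6)/1055 ≈ 0.0061133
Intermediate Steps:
b = 2 (b = 6 - 4 = 2)
a(d) = sqrt(-5 + d)
r = 8 + 2*sqrt(6) (r = sqrt(-5 + 29) + 8 = sqrt(24) + 8 = 2*sqrt(6) + 8 = 8 + 2*sqrt(6) ≈ 12.899)
r/2110 = (8 + 2*sqrt(6))/2110 = (8 + 2*sqrt(6))*(1/2110) = 4/1055 + sqrt(6)/1055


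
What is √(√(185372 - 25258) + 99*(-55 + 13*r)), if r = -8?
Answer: √(-15741 + √160114) ≈ 123.86*I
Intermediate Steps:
√(√(185372 - 25258) + 99*(-55 + 13*r)) = √(√(185372 - 25258) + 99*(-55 + 13*(-8))) = √(√160114 + 99*(-55 - 104)) = √(√160114 + 99*(-159)) = √(√160114 - 15741) = √(-15741 + √160114)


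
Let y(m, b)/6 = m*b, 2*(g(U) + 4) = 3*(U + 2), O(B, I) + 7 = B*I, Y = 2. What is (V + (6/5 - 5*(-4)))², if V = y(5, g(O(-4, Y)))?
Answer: 11689561/25 ≈ 4.6758e+5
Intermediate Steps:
O(B, I) = -7 + B*I
g(U) = -1 + 3*U/2 (g(U) = -4 + (3*(U + 2))/2 = -4 + (3*(2 + U))/2 = -4 + (6 + 3*U)/2 = -4 + (3 + 3*U/2) = -1 + 3*U/2)
y(m, b) = 6*b*m (y(m, b) = 6*(m*b) = 6*(b*m) = 6*b*m)
V = -705 (V = 6*(-1 + 3*(-7 - 4*2)/2)*5 = 6*(-1 + 3*(-7 - 8)/2)*5 = 6*(-1 + (3/2)*(-15))*5 = 6*(-1 - 45/2)*5 = 6*(-47/2)*5 = -705)
(V + (6/5 - 5*(-4)))² = (-705 + (6/5 - 5*(-4)))² = (-705 + (6*(⅕) + 20))² = (-705 + (6/5 + 20))² = (-705 + 106/5)² = (-3419/5)² = 11689561/25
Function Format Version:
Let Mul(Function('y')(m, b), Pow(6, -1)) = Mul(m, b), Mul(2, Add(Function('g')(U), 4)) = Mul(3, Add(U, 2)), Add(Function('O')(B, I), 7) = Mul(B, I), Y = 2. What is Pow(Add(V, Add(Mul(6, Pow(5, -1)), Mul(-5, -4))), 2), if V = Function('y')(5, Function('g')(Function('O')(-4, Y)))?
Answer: Rational(11689561, 25) ≈ 4.6758e+5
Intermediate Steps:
Function('O')(B, I) = Add(-7, Mul(B, I))
Function('g')(U) = Add(-1, Mul(Rational(3, 2), U)) (Function('g')(U) = Add(-4, Mul(Rational(1, 2), Mul(3, Add(U, 2)))) = Add(-4, Mul(Rational(1, 2), Mul(3, Add(2, U)))) = Add(-4, Mul(Rational(1, 2), Add(6, Mul(3, U)))) = Add(-4, Add(3, Mul(Rational(3, 2), U))) = Add(-1, Mul(Rational(3, 2), U)))
Function('y')(m, b) = Mul(6, b, m) (Function('y')(m, b) = Mul(6, Mul(m, b)) = Mul(6, Mul(b, m)) = Mul(6, b, m))
V = -705 (V = Mul(6, Add(-1, Mul(Rational(3, 2), Add(-7, Mul(-4, 2)))), 5) = Mul(6, Add(-1, Mul(Rational(3, 2), Add(-7, -8))), 5) = Mul(6, Add(-1, Mul(Rational(3, 2), -15)), 5) = Mul(6, Add(-1, Rational(-45, 2)), 5) = Mul(6, Rational(-47, 2), 5) = -705)
Pow(Add(V, Add(Mul(6, Pow(5, -1)), Mul(-5, -4))), 2) = Pow(Add(-705, Add(Mul(6, Pow(5, -1)), Mul(-5, -4))), 2) = Pow(Add(-705, Add(Mul(6, Rational(1, 5)), 20)), 2) = Pow(Add(-705, Add(Rational(6, 5), 20)), 2) = Pow(Add(-705, Rational(106, 5)), 2) = Pow(Rational(-3419, 5), 2) = Rational(11689561, 25)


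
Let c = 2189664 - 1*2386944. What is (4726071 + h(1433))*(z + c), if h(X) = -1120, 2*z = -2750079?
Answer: -14858265187689/2 ≈ -7.4291e+12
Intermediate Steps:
z = -2750079/2 (z = (1/2)*(-2750079) = -2750079/2 ≈ -1.3750e+6)
c = -197280 (c = 2189664 - 2386944 = -197280)
(4726071 + h(1433))*(z + c) = (4726071 - 1120)*(-2750079/2 - 197280) = 4724951*(-3144639/2) = -14858265187689/2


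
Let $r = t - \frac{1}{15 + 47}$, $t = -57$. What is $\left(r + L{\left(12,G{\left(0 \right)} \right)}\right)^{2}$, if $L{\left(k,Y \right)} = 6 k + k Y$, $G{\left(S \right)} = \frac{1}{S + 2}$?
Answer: $\frac{1692601}{3844} \approx 440.32$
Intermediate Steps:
$G{\left(S \right)} = \frac{1}{2 + S}$
$L{\left(k,Y \right)} = 6 k + Y k$
$r = - \frac{3535}{62}$ ($r = -57 - \frac{1}{15 + 47} = -57 - \frac{1}{62} = - \frac{3535}{62} \approx -57.016$)
$\left(r + L{\left(12,G{\left(0 \right)} \right)}\right)^{2} = \left(- \frac{3535}{62} + 12 \left(6 + \frac{1}{2 + 0}\right)\right)^{2} = \left(- \frac{3535}{62} + 12 \left(6 + \frac{1}{2}\right)\right)^{2} = \left(- \frac{3535}{62} + 12 \cdot \frac{13}{2}\right)^{2} = \left(- \frac{3535}{62} + 78\right)^{2} = \left(\frac{1301}{62}\right)^{2} = \frac{1692601}{3844}$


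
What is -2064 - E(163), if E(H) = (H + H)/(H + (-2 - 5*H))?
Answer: -674765/327 ≈ -2063.5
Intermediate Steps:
E(H) = 2*H/(-2 - 4*H) (E(H) = (2*H)/(-2 - 4*H) = 2*H/(-2 - 4*H))
-2064 - E(163) = -2064 - (-1)*163/(1 + 2*163) = -2064 - (-1)*163/(1 + 326) = -2064 - (-1)*163/327 = -2064 - 1*(-163/327) = -2064 + 163/327 = -674765/327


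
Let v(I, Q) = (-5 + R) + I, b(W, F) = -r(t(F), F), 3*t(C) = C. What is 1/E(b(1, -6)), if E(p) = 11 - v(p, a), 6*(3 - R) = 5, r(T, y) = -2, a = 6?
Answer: 6/71 ≈ 0.084507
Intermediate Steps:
t(C) = C/3
R = 13/6 (R = 3 - ⅙*5 = 3 - ⅚ = 13/6 ≈ 2.1667)
b(W, F) = 2 (b(W, F) = -1*(-2) = 2)
v(I, Q) = -17/6 + I (v(I, Q) = (-5 + 13/6) + I = -17/6 + I)
E(p) = 83/6 - p (E(p) = 11 - (-17/6 + p) = 11 + (17/6 - p) = 83/6 - p)
1/E(b(1, -6)) = 1/(83/6 - 1*2) = 1/(83/6 - 2) = 1/(71/6) = 6/71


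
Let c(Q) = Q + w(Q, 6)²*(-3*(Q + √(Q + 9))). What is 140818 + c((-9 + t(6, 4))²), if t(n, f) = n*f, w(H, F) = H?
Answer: -34030832 - 455625*√26 ≈ -3.6354e+7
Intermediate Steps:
t(n, f) = f*n
c(Q) = Q + Q²*(-3*Q - 3*√(9 + Q)) (c(Q) = Q + Q²*(-3*(Q + √(Q + 9))) = Q + Q²*(-3*(Q + √(9 + Q))) = Q + Q²*(-3*Q - 3*√(9 + Q)))
140818 + c((-9 + t(6, 4))²) = 140818 + (-9 + 4*6)²*(1 - 3*(-9 + 4*6)⁴ - 3*(-9 + 4*6)²*√(9 + (-9 + 4*6)²)) = 140818 + (-9 + 24)²*(1 - 3*(-9 + 24)⁴ - 3*(-9 + 24)²*√(9 + (-9 + 24)²)) = 140818 + 15²*(1 - 3*(15²)² - 3*15²*√(9 + 15²)) = 140818 + 225*(1 - 3*225² - 3*225*√(9 + 225)) = 140818 + 225*(1 - 3*50625 - 3*225*√234) = 140818 + 225*(1 - 151875 - 3*225*3*√26) = 140818 + 225*(1 - 151875 - 2025*√26) = 140818 + 225*(-151874 - 2025*√26) = 140818 + (-34171650 - 455625*√26) = -34030832 - 455625*√26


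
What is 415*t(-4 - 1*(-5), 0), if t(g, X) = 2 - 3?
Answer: -415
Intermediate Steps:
t(g, X) = -1
415*t(-4 - 1*(-5), 0) = 415*(-1) = -415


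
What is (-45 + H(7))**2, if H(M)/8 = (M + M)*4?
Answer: 162409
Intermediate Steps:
H(M) = 64*M (H(M) = 8*((M + M)*4) = 8*((2*M)*4) = 8*(8*M) = 64*M)
(-45 + H(7))**2 = (-45 + 64*7)**2 = (-45 + 448)**2 = 403**2 = 162409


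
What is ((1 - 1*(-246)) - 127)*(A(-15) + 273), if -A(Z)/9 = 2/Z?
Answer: 32904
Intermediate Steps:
A(Z) = -18/Z
((1 - 1*(-246)) - 127)*(A(-15) + 273) = ((1 - 1*(-246)) - 127)*(-18/(-15) + 273) = ((1 + 246) - 127)*(-18*(-1/15) + 273) = (247 - 127)*(6/5 + 273) = 120*(1371/5) = 32904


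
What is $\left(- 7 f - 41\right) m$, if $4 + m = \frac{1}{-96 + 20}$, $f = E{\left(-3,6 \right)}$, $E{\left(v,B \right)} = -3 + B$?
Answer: $\frac{9455}{38} \approx 248.82$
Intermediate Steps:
$f = 3$ ($f = -3 + 6 = 3$)
$m = - \frac{305}{76}$ ($m = -4 + \frac{1}{-96 + 20} = -4 + \frac{1}{-76} = -4 - \frac{1}{76} = - \frac{305}{76} \approx -4.0132$)
$\left(- 7 f - 41\right) m = \left(\left(-7\right) 3 - 41\right) \left(- \frac{305}{76}\right) = \left(-21 - 41\right) \left(- \frac{305}{76}\right) = \left(-62\right) \left(- \frac{305}{76}\right) = \frac{9455}{38}$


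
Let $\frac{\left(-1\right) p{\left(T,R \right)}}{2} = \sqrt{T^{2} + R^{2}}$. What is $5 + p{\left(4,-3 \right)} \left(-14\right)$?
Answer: $145$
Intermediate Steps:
$p{\left(T,R \right)} = - 2 \sqrt{R^{2} + T^{2}}$ ($p{\left(T,R \right)} = - 2 \sqrt{T^{2} + R^{2}} = - 2 \sqrt{R^{2} + T^{2}}$)
$5 + p{\left(4,-3 \right)} \left(-14\right) = 5 + - 2 \sqrt{\left(-3\right)^{2} + 4^{2}} \left(-14\right) = 5 + - 2 \sqrt{9 + 16} \left(-14\right) = 5 + - 2 \sqrt{25} \left(-14\right) = 5 + \left(-2\right) 5 \left(-14\right) = 5 - -140 = 5 + 140 = 145$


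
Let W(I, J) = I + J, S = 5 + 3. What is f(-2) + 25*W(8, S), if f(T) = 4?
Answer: 404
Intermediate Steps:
S = 8
f(-2) + 25*W(8, S) = 4 + 25*(8 + 8) = 4 + 25*16 = 4 + 400 = 404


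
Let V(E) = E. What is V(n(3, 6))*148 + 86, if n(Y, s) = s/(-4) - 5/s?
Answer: -778/3 ≈ -259.33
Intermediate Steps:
n(Y, s) = -5/s - s/4 (n(Y, s) = s*(-1/4) - 5/s = -s/4 - 5/s = -5/s - s/4)
V(n(3, 6))*148 + 86 = (-5/6 - 1/4*6)*148 + 86 = (-5*1/6 - 3/2)*148 + 86 = (-5/6 - 3/2)*148 + 86 = -7/3*148 + 86 = -1036/3 + 86 = -778/3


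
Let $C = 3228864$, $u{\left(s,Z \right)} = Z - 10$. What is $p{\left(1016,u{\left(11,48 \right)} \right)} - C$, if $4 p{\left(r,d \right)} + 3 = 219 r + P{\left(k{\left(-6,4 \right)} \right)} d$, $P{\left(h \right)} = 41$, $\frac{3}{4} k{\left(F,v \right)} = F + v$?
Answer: $- \frac{12691397}{4} \approx -3.1728 \cdot 10^{6}$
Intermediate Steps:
$k{\left(F,v \right)} = \frac{4 F}{3} + \frac{4 v}{3}$ ($k{\left(F,v \right)} = \frac{4 \left(F + v\right)}{3} = \frac{4 F}{3} + \frac{4 v}{3}$)
$u{\left(s,Z \right)} = -10 + Z$ ($u{\left(s,Z \right)} = Z - 10 = -10 + Z$)
$p{\left(r,d \right)} = - \frac{3}{4} + \frac{41 d}{4} + \frac{219 r}{4}$ ($p{\left(r,d \right)} = - \frac{3}{4} + \frac{219 r + 41 d}{4} = - \frac{3}{4} + \frac{41 d + 219 r}{4} = - \frac{3}{4} + \left(\frac{41 d}{4} + \frac{219 r}{4}\right) = - \frac{3}{4} + \frac{41 d}{4} + \frac{219 r}{4}$)
$p{\left(1016,u{\left(11,48 \right)} \right)} - C = \left(- \frac{3}{4} + \frac{41 \left(-10 + 48\right)}{4} + \frac{219}{4} \cdot 1016\right) - 3228864 = \left(- \frac{3}{4} + \frac{41}{4} \cdot 38 + 55626\right) - 3228864 = \left(- \frac{3}{4} + \frac{779}{2} + 55626\right) - 3228864 = \frac{224059}{4} - 3228864 = - \frac{12691397}{4}$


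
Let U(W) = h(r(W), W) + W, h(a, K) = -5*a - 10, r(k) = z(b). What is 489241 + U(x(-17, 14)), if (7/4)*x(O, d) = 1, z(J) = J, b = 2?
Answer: 3424551/7 ≈ 4.8922e+5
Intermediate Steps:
r(k) = 2
h(a, K) = -10 - 5*a
x(O, d) = 4/7 (x(O, d) = (4/7)*1 = 4/7)
U(W) = -20 + W (U(W) = (-10 - 5*2) + W = (-10 - 10) + W = -20 + W)
489241 + U(x(-17, 14)) = 489241 + (-20 + 4/7) = 489241 - 136/7 = 3424551/7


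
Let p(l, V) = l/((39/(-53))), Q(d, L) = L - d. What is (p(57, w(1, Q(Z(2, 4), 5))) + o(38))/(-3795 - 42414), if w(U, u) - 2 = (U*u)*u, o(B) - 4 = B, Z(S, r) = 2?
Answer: 461/600717 ≈ 0.00076742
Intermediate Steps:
o(B) = 4 + B
w(U, u) = 2 + U*u² (w(U, u) = 2 + (U*u)*u = 2 + U*u²)
p(l, V) = -53*l/39 (p(l, V) = l/((39*(-1/53))) = l/(-39/53) = l*(-53/39) = -53*l/39)
(p(57, w(1, Q(Z(2, 4), 5))) + o(38))/(-3795 - 42414) = (-53/39*57 + (4 + 38))/(-3795 - 42414) = (-1007/13 + 42)/(-46209) = -461/13*(-1/46209) = 461/600717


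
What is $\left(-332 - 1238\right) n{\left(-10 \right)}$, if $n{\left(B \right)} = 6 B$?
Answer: $94200$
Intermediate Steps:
$\left(-332 - 1238\right) n{\left(-10 \right)} = \left(-332 - 1238\right) 6 \left(-10\right) = \left(-1570\right) \left(-60\right) = 94200$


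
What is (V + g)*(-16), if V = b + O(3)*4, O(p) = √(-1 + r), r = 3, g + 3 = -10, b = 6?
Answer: 112 - 64*√2 ≈ 21.490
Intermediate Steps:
g = -13 (g = -3 - 10 = -13)
O(p) = √2 (O(p) = √(-1 + 3) = √2)
V = 6 + 4*√2 (V = 6 + √2*4 = 6 + 4*√2 ≈ 11.657)
(V + g)*(-16) = ((6 + 4*√2) - 13)*(-16) = (-7 + 4*√2)*(-16) = 112 - 64*√2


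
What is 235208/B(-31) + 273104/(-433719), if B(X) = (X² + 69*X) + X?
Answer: -2624214392/13445289 ≈ -195.18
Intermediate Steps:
B(X) = X² + 70*X
235208/B(-31) + 273104/(-433719) = 235208/((-31*(70 - 31))) + 273104/(-433719) = 235208/((-31*39)) + 273104*(-1/433719) = 235208/(-1209) - 21008/33363 = 235208*(-1/1209) - 21008/33363 = -235208/1209 - 21008/33363 = -2624214392/13445289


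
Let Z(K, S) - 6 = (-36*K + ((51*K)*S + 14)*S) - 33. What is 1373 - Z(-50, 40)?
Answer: 4079040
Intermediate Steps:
Z(K, S) = -27 - 36*K + S*(14 + 51*K*S) (Z(K, S) = 6 + ((-36*K + ((51*K)*S + 14)*S) - 33) = 6 + ((-36*K + (51*K*S + 14)*S) - 33) = 6 + ((-36*K + (14 + 51*K*S)*S) - 33) = 6 + ((-36*K + S*(14 + 51*K*S)) - 33) = 6 + (-33 - 36*K + S*(14 + 51*K*S)) = -27 - 36*K + S*(14 + 51*K*S))
1373 - Z(-50, 40) = 1373 - (-27 - 36*(-50) + 14*40 + 51*(-50)*40²) = 1373 - (-27 + 1800 + 560 + 51*(-50)*1600) = 1373 - (-27 + 1800 + 560 - 4080000) = 1373 - 1*(-4077667) = 1373 + 4077667 = 4079040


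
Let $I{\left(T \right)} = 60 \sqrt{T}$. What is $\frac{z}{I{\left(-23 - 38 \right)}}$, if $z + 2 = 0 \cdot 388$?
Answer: $\frac{i \sqrt{61}}{1830} \approx 0.0042679 i$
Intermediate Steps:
$z = -2$ ($z = -2 + 0 \cdot 388 = -2 + 0 = -2$)
$\frac{z}{I{\left(-23 - 38 \right)}} = - \frac{2}{60 \sqrt{-23 - 38}} = - \frac{2}{60 \sqrt{-61}} = - \frac{2}{60 i \sqrt{61}} = - 2 \left(- \frac{i \sqrt{61}}{3660}\right) = \frac{i \sqrt{61}}{1830}$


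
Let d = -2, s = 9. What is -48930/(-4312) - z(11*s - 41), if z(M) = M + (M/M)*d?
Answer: -13753/308 ≈ -44.653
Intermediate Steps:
z(M) = -2 + M (z(M) = M + (M/M)*(-2) = M + 1*(-2) = M - 2 = -2 + M)
-48930/(-4312) - z(11*s - 41) = -48930/(-4312) - (-2 + (11*9 - 41)) = -48930*(-1/4312) - (-2 + (99 - 41)) = 3495/308 - (-2 + 58) = 3495/308 - 1*56 = 3495/308 - 56 = -13753/308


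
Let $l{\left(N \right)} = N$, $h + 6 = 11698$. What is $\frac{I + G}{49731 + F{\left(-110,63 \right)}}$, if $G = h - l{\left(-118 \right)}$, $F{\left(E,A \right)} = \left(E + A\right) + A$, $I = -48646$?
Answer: $- \frac{36836}{49747} \approx -0.74047$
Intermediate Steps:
$h = 11692$ ($h = -6 + 11698 = 11692$)
$F{\left(E,A \right)} = E + 2 A$ ($F{\left(E,A \right)} = \left(A + E\right) + A = E + 2 A$)
$G = 11810$ ($G = 11692 - -118 = 11692 + 118 = 11810$)
$\frac{I + G}{49731 + F{\left(-110,63 \right)}} = \frac{-48646 + 11810}{49731 + \left(-110 + 2 \cdot 63\right)} = - \frac{36836}{49731 + \left(-110 + 126\right)} = - \frac{36836}{49731 + 16} = - \frac{36836}{49747}$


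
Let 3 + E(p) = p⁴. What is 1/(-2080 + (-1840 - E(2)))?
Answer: -1/3933 ≈ -0.00025426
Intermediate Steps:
E(p) = -3 + p⁴
1/(-2080 + (-1840 - E(2))) = 1/(-2080 + (-1840 - (-3 + 2⁴))) = 1/(-2080 + (-1840 - (-3 + 16))) = 1/(-2080 + (-1840 - 1*13)) = 1/(-2080 + (-1840 - 13)) = 1/(-2080 - 1853) = 1/(-3933) = -1/3933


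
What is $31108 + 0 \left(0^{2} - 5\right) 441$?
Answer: $31108$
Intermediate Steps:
$31108 + 0 \left(0^{2} - 5\right) 441 = 31108 + 0 \left(0 - 5\right) 441 = 31108 + 0 \left(-5\right) 441 = 31108 + 0 \cdot 441 = 31108 + 0 = 31108$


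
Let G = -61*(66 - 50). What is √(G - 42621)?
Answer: I*√43597 ≈ 208.8*I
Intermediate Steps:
G = -976 (G = -61*16 = -976)
√(G - 42621) = √(-976 - 42621) = √(-43597) = I*√43597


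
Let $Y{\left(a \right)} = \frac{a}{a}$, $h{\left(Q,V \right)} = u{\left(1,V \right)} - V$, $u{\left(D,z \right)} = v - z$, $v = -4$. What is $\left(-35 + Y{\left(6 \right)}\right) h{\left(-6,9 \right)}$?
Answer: $748$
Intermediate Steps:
$u{\left(D,z \right)} = -4 - z$
$h{\left(Q,V \right)} = -4 - 2 V$ ($h{\left(Q,V \right)} = \left(-4 - V\right) - V = -4 - 2 V$)
$Y{\left(a \right)} = 1$
$\left(-35 + Y{\left(6 \right)}\right) h{\left(-6,9 \right)} = \left(-35 + 1\right) \left(-4 - 18\right) = - 34 \left(-4 - 18\right) = \left(-34\right) \left(-22\right) = 748$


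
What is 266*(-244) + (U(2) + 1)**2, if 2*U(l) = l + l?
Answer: -64895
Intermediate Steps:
U(l) = l (U(l) = (l + l)/2 = (2*l)/2 = l)
266*(-244) + (U(2) + 1)**2 = 266*(-244) + (2 + 1)**2 = -64904 + 3**2 = -64904 + 9 = -64895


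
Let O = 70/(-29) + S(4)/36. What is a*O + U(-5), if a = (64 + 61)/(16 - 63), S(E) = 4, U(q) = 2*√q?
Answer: 75125/12267 + 2*I*√5 ≈ 6.1242 + 4.4721*I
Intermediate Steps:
O = -601/261 (O = 70/(-29) + 4/36 = 70*(-1/29) + 4*(1/36) = -70/29 + ⅑ = -601/261 ≈ -2.3027)
a = -125/47 (a = 125/(-47) = 125*(-1/47) = -125/47 ≈ -2.6596)
a*O + U(-5) = -125/47*(-601/261) + 2*√(-5) = 75125/12267 + 2*(I*√5) = 75125/12267 + 2*I*√5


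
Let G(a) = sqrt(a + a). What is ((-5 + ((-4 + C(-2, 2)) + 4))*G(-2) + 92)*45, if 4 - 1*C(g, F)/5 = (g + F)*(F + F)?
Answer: 4140 + 1350*I ≈ 4140.0 + 1350.0*I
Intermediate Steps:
C(g, F) = 20 - 10*F*(F + g) (C(g, F) = 20 - 5*(g + F)*(F + F) = 20 - 5*(F + g)*2*F = 20 - 10*F*(F + g))
G(a) = sqrt(2)*sqrt(a) (G(a) = sqrt(2*a) = sqrt(2)*sqrt(a))
((-5 + ((-4 + C(-2, 2)) + 4))*G(-2) + 92)*45 = ((-5 + ((-4 + (20 - 10*2**2 - 10*2*(-2))) + 4))*(sqrt(2)*sqrt(-2)) + 92)*45 = ((-5 + ((-4 + (20 - 10*4 + 40)) + 4))*(sqrt(2)*(I*sqrt(2))) + 92)*45 = ((-5 + ((-4 + (20 - 40 + 40)) + 4))*(2*I) + 92)*45 = ((-5 + ((-4 + 20) + 4))*(2*I) + 92)*45 = ((-5 + (16 + 4))*(2*I) + 92)*45 = ((-5 + 20)*(2*I) + 92)*45 = (15*(2*I) + 92)*45 = (30*I + 92)*45 = (92 + 30*I)*45 = 4140 + 1350*I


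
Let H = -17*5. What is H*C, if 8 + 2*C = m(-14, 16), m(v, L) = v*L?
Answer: 9860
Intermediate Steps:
m(v, L) = L*v
H = -85
C = -116 (C = -4 + (16*(-14))/2 = -4 + (½)*(-224) = -4 - 112 = -116)
H*C = -85*(-116) = 9860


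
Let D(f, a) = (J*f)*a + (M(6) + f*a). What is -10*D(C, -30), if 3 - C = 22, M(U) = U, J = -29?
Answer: 159540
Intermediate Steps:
C = -19 (C = 3 - 1*22 = 3 - 22 = -19)
D(f, a) = 6 - 28*a*f (D(f, a) = (-29*f)*a + (6 + f*a) = -29*a*f + (6 + a*f) = 6 - 28*a*f)
-10*D(C, -30) = -10*(6 - 28*(-30)*(-19)) = -10*(6 - 15960) = -10*(-15954) = 159540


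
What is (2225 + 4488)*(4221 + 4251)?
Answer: 56872536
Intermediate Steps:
(2225 + 4488)*(4221 + 4251) = 6713*8472 = 56872536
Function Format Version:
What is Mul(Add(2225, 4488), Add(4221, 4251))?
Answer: 56872536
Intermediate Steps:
Mul(Add(2225, 4488), Add(4221, 4251)) = Mul(6713, 8472) = 56872536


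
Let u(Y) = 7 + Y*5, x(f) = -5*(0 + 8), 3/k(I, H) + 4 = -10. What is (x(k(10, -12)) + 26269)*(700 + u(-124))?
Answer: 2281923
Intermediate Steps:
k(I, H) = -3/14 (k(I, H) = 3/(-4 - 10) = 3/(-14) = 3*(-1/14) = -3/14)
x(f) = -40 (x(f) = -5*8 = -40)
u(Y) = 7 + 5*Y
(x(k(10, -12)) + 26269)*(700 + u(-124)) = (-40 + 26269)*(700 + (7 + 5*(-124))) = 26229*(700 + (7 - 620)) = 26229*(700 - 613) = 26229*87 = 2281923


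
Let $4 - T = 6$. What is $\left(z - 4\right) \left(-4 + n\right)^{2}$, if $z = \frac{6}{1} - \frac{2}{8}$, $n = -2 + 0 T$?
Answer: $63$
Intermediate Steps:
$T = -2$ ($T = 4 - 6 = -2$)
$n = -2$ ($n = -2 + 0 \left(-2\right) = -2 + 0 = -2$)
$z = \frac{23}{4}$ ($z = 6 \cdot 1 - \frac{1}{4} = 6 - \frac{1}{4} = \frac{23}{4} \approx 5.75$)
$\left(z - 4\right) \left(-4 + n\right)^{2} = \left(\frac{23}{4} - 4\right) \left(-4 - 2\right)^{2} = \frac{7 \left(-6\right)^{2}}{4} = \frac{7}{4} \cdot 36 = 63$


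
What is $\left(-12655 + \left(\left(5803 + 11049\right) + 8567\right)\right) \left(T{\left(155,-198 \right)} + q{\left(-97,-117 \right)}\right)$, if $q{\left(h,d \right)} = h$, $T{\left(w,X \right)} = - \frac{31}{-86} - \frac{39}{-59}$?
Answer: $- \frac{3108002090}{2537} \approx -1.2251 \cdot 10^{6}$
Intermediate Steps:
$T{\left(w,X \right)} = \frac{5183}{5074}$ ($T{\left(w,X \right)} = \left(-31\right) \left(- \frac{1}{86}\right) - - \frac{39}{59} = \frac{31}{86} + \frac{39}{59} = \frac{5183}{5074}$)
$\left(-12655 + \left(\left(5803 + 11049\right) + 8567\right)\right) \left(T{\left(155,-198 \right)} + q{\left(-97,-117 \right)}\right) = \left(-12655 + \left(\left(5803 + 11049\right) + 8567\right)\right) \left(\frac{5183}{5074} - 97\right) = \left(-12655 + \left(16852 + 8567\right)\right) \left(- \frac{486995}{5074}\right) = \left(-12655 + 25419\right) \left(- \frac{486995}{5074}\right) = 12764 \left(- \frac{486995}{5074}\right) = - \frac{3108002090}{2537}$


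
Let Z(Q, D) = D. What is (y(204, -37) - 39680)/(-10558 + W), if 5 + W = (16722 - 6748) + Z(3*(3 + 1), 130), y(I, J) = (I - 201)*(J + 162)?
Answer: 39305/459 ≈ 85.632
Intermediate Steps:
y(I, J) = (-201 + I)*(162 + J)
W = 10099 (W = -5 + ((16722 - 6748) + 130) = -5 + (9974 + 130) = -5 + 10104 = 10099)
(y(204, -37) - 39680)/(-10558 + W) = ((-32562 - 201*(-37) + 162*204 + 204*(-37)) - 39680)/(-10558 + 10099) = ((-32562 + 7437 + 33048 - 7548) - 39680)/(-459) = (375 - 39680)*(-1/459) = -39305*(-1/459) = 39305/459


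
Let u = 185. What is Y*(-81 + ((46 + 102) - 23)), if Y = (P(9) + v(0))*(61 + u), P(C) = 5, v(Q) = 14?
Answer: 205656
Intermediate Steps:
Y = 4674 (Y = (5 + 14)*(61 + 185) = 19*246 = 4674)
Y*(-81 + ((46 + 102) - 23)) = 4674*(-81 + ((46 + 102) - 23)) = 4674*(-81 + (148 - 23)) = 4674*(-81 + 125) = 4674*44 = 205656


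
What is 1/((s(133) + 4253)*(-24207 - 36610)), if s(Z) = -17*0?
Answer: -1/258654701 ≈ -3.8662e-9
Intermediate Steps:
s(Z) = 0
1/((s(133) + 4253)*(-24207 - 36610)) = 1/((0 + 4253)*(-24207 - 36610)) = 1/(4253*(-60817)) = 1/(-258654701) = -1/258654701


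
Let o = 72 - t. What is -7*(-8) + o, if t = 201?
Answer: -73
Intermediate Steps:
o = -129 (o = 72 - 1*201 = 72 - 201 = -129)
-7*(-8) + o = -7*(-8) - 129 = 56 - 129 = -73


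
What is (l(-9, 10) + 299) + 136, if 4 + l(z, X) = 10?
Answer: 441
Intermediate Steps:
l(z, X) = 6 (l(z, X) = -4 + 10 = 6)
(l(-9, 10) + 299) + 136 = (6 + 299) + 136 = 305 + 136 = 441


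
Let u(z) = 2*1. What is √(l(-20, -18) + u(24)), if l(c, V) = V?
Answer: 4*I ≈ 4.0*I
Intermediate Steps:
u(z) = 2
√(l(-20, -18) + u(24)) = √(-18 + 2) = √(-16) = 4*I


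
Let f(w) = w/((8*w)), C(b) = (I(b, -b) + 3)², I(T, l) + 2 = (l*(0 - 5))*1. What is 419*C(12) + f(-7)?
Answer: 12472793/8 ≈ 1.5591e+6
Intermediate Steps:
I(T, l) = -2 - 5*l (I(T, l) = -2 + (l*(0 - 5))*1 = -2 + (l*(-5))*1 = -2 - 5*l*1 = -2 - 5*l)
C(b) = (1 + 5*b)² (C(b) = ((-2 - (-5)*b) + 3)² = ((-2 + 5*b) + 3)² = (1 + 5*b)²)
f(w) = ⅛ (f(w) = w*(1/(8*w)) = ⅛)
419*C(12) + f(-7) = 419*(1 + 5*12)² + ⅛ = 419*(1 + 60)² + ⅛ = 419*61² + ⅛ = 419*3721 + ⅛ = 1559099 + ⅛ = 12472793/8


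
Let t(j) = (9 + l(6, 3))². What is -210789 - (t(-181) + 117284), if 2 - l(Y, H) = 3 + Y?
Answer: -328077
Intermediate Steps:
l(Y, H) = -1 - Y (l(Y, H) = 2 - (3 + Y) = 2 + (-3 - Y) = -1 - Y)
t(j) = 4 (t(j) = (9 + (-1 - 1*6))² = (9 + (-1 - 6))² = (9 - 7)² = 2² = 4)
-210789 - (t(-181) + 117284) = -210789 - (4 + 117284) = -210789 - 1*117288 = -210789 - 117288 = -328077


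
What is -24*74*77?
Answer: -136752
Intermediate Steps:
-24*74*77 = -1776*77 = -136752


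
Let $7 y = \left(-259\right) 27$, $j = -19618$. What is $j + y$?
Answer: $-20617$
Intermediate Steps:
$y = -999$ ($y = \frac{\left(-259\right) 27}{7} = \frac{1}{7} \left(-6993\right) = -999$)
$j + y = -19618 - 999 = -20617$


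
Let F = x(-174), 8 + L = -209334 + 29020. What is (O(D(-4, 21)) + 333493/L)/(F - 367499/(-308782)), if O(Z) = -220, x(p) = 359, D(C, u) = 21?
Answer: -6176308976203/10027727788157 ≈ -0.61592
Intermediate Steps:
L = -180322 (L = -8 + (-209334 + 29020) = -8 - 180314 = -180322)
F = 359
(O(D(-4, 21)) + 333493/L)/(F - 367499/(-308782)) = (-220 + 333493/(-180322))/(359 - 367499/(-308782)) = (-220 + 333493*(-1/180322))/(359 - 367499*(-1/308782)) = (-220 - 333493/180322)/(359 + 367499/308782) = -40004333/(180322*111220237/308782) = -40004333/180322*308782/111220237 = -6176308976203/10027727788157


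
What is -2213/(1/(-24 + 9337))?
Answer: -20609669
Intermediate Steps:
-2213/(1/(-24 + 9337)) = -2213/(1/9313) = -2213/1/9313 = -2213*9313 = -20609669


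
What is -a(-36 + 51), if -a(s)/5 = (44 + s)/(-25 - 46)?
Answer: -295/71 ≈ -4.1549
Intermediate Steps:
a(s) = 220/71 + 5*s/71 (a(s) = -5*(44 + s)/(-25 - 46) = -5*(44 + s)/(-71) = -5*(44 + s)*(-1)/71 = -5*(-44/71 - s/71) = 220/71 + 5*s/71)
-a(-36 + 51) = -(220/71 + 5*(-36 + 51)/71) = -(220/71 + (5/71)*15) = -(220/71 + 75/71) = -1*295/71 = -295/71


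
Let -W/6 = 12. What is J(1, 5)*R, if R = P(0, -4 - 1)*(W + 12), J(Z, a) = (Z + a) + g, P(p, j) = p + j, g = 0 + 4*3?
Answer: 5400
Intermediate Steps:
W = -72 (W = -6*12 = -72)
g = 12 (g = 0 + 12 = 12)
P(p, j) = j + p
J(Z, a) = 12 + Z + a (J(Z, a) = (Z + a) + 12 = 12 + Z + a)
R = 300 (R = ((-4 - 1) + 0)*(-72 + 12) = (-5 + 0)*(-60) = -5*(-60) = 300)
J(1, 5)*R = (12 + 1 + 5)*300 = 18*300 = 5400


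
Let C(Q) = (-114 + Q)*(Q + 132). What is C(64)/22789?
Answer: -9800/22789 ≈ -0.43003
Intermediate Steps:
C(Q) = (-114 + Q)*(132 + Q)
C(64)/22789 = (-15048 + 64**2 + 18*64)/22789 = (-15048 + 4096 + 1152)*(1/22789) = -9800*1/22789 = -9800/22789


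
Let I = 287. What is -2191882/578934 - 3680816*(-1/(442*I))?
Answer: 11298173969/447805449 ≈ 25.230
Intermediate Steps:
-2191882/578934 - 3680816*(-1/(442*I)) = -2191882/578934 - 3680816/((221*(-2))*287) = -2191882*1/578934 - 3680816/((-442*287)) = -1095941/289467 - 3680816/(-126854) = -1095941/289467 - 3680816*(-1/126854) = -1095941/289467 + 44888/1547 = 11298173969/447805449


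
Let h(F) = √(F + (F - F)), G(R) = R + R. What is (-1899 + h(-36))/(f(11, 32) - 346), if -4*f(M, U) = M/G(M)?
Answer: 5064/923 - 16*I/923 ≈ 5.4865 - 0.017335*I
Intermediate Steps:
G(R) = 2*R
h(F) = √F (h(F) = √(F + 0) = √F)
f(M, U) = -⅛ (f(M, U) = -M/(4*(2*M)) = -M*1/(2*M)/4 = -¼*½ = -⅛)
(-1899 + h(-36))/(f(11, 32) - 346) = (-1899 + √(-36))/(-⅛ - 346) = (-1899 + 6*I)/(-2769/8) = (-1899 + 6*I)*(-8/2769) = 5064/923 - 16*I/923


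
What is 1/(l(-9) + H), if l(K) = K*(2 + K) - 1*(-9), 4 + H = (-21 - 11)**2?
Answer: 1/1092 ≈ 0.00091575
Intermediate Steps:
H = 1020 (H = -4 + (-21 - 11)**2 = -4 + (-32)**2 = -4 + 1024 = 1020)
l(K) = 9 + K*(2 + K) (l(K) = K*(2 + K) + 9 = 9 + K*(2 + K))
1/(l(-9) + H) = 1/((9 + (-9)**2 + 2*(-9)) + 1020) = 1/((9 + 81 - 18) + 1020) = 1/(72 + 1020) = 1/1092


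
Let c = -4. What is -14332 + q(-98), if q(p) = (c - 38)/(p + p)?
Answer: -200645/14 ≈ -14332.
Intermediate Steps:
q(p) = -21/p (q(p) = (-4 - 38)/(p + p) = -42*1/(2*p) = -21/p)
-14332 + q(-98) = -14332 - 21/(-98) = -14332 - 21*(-1/98) = -14332 + 3/14 = -200645/14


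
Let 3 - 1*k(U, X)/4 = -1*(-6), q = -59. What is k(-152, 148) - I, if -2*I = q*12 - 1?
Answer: -733/2 ≈ -366.50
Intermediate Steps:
k(U, X) = -12 (k(U, X) = 12 - (-4)*(-6) = 12 - 4*6 = 12 - 24 = -12)
I = 709/2 (I = -(-59*12 - 1)/2 = -(-708 - 1)/2 = -½*(-709) = 709/2 ≈ 354.50)
k(-152, 148) - I = -12 - 1*709/2 = -12 - 709/2 = -733/2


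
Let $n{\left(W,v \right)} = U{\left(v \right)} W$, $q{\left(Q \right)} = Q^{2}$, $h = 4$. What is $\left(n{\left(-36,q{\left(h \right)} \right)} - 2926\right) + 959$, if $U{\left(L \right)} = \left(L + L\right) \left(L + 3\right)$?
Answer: $-23855$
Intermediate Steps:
$U{\left(L \right)} = 2 L \left(3 + L\right)$
$n{\left(W,v \right)} = 2 W v \left(3 + v\right)$ ($n{\left(W,v \right)} = 2 v \left(3 + v\right) W = 2 W v \left(3 + v\right)$)
$\left(n{\left(-36,q{\left(h \right)} \right)} - 2926\right) + 959 = \left(2 \left(-36\right) 4^{2} \left(3 + 4^{2}\right) - 2926\right) + 959 = \left(2 \left(-36\right) 16 \left(3 + 16\right) - 2926\right) + 959 = \left(2 \left(-36\right) 16 \cdot 19 - 2926\right) + 959 = \left(-21888 - 2926\right) + 959 = -24814 + 959 = -23855$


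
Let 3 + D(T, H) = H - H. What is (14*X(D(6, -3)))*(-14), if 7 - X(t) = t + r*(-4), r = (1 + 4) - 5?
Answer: -1960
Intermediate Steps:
r = 0 (r = 5 - 5 = 0)
D(T, H) = -3 (D(T, H) = -3 + (H - H) = -3 + 0 = -3)
X(t) = 7 - t (X(t) = 7 - (t + 0*(-4)) = 7 - (t + 0) = 7 - t)
(14*X(D(6, -3)))*(-14) = (14*(7 - 1*(-3)))*(-14) = (14*(7 + 3))*(-14) = (14*10)*(-14) = 140*(-14) = -1960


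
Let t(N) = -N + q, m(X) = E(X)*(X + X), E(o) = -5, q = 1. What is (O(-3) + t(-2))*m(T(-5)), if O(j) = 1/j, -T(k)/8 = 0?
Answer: 0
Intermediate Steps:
T(k) = 0 (T(k) = -8*0 = 0)
m(X) = -10*X (m(X) = -5*(X + X) = -10*X)
t(N) = 1 - N (t(N) = -N + 1 = 1 - N)
(O(-3) + t(-2))*m(T(-5)) = (1/(-3) + (1 - 1*(-2)))*(-10*0) = (-1/3 + (1 + 2))*0 = (-1/3 + 3)*0 = (8/3)*0 = 0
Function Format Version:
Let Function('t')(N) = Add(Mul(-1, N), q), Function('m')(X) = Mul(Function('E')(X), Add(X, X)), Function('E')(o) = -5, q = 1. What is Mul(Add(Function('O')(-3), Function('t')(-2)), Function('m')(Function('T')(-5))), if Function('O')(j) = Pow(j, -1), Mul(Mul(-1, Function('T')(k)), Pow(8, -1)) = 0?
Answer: 0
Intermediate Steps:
Function('T')(k) = 0 (Function('T')(k) = Mul(-8, 0) = 0)
Function('m')(X) = Mul(-10, X) (Function('m')(X) = Mul(-5, Add(X, X)) = Mul(-5, Mul(2, X)) = Mul(-10, X))
Function('t')(N) = Add(1, Mul(-1, N)) (Function('t')(N) = Add(Mul(-1, N), 1) = Add(1, Mul(-1, N)))
Mul(Add(Function('O')(-3), Function('t')(-2)), Function('m')(Function('T')(-5))) = Mul(Add(Pow(-3, -1), Add(1, Mul(-1, -2))), Mul(-10, 0)) = Mul(Add(Rational(-1, 3), Add(1, 2)), 0) = Mul(Add(Rational(-1, 3), 3), 0) = Mul(Rational(8, 3), 0) = 0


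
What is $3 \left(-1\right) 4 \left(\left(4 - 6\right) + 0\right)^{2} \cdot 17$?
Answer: $-816$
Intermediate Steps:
$3 \left(-1\right) 4 \left(\left(4 - 6\right) + 0\right)^{2} \cdot 17 = \left(-3\right) 4 \left(\left(4 - 6\right) + 0\right)^{2} \cdot 17 = - 12 \left(-2 + 0\right)^{2} \cdot 17 = - 12 \left(-2\right)^{2} \cdot 17 = \left(-12\right) 4 \cdot 17 = \left(-48\right) 17 = -816$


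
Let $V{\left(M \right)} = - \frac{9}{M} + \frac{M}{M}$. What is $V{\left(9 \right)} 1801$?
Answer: $0$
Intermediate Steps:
$V{\left(M \right)} = 1 - \frac{9}{M}$ ($V{\left(M \right)} = - \frac{9}{M} + 1 = 1 - \frac{9}{M}$)
$V{\left(9 \right)} 1801 = \frac{-9 + 9}{9} \cdot 1801 = \frac{1}{9} \cdot 0 \cdot 1801 = 0 \cdot 1801 = 0$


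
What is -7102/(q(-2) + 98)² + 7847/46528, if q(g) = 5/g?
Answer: -1035501017/1697387968 ≈ -0.61006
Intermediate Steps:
-7102/(q(-2) + 98)² + 7847/46528 = -7102/(5/(-2) + 98)² + 7847/46528 = -7102/(5*(-½) + 98)² + 7847*(1/46528) = -7102/(-5/2 + 98)² + 7847/46528 = -7102/((191/2)²) + 7847/46528 = -7102/36481/4 + 7847/46528 = -7102*4/36481 + 7847/46528 = -28408/36481 + 7847/46528 = -1035501017/1697387968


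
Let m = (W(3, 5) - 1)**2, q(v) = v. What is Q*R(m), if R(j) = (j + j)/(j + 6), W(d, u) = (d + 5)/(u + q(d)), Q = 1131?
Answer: 0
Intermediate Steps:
W(d, u) = (5 + d)/(d + u) (W(d, u) = (d + 5)/(u + d) = (5 + d)/(d + u))
m = 0 (m = ((5 + 3)/(3 + 5) - 1)**2 = (8/8 - 1)**2 = ((1/8)*8 - 1)**2 = (1 - 1)**2 = 0**2 = 0)
R(j) = 2*j/(6 + j) (R(j) = (2*j)/(6 + j) = 2*j/(6 + j))
Q*R(m) = 1131*(2*0/(6 + 0)) = 1131*(2*0/6) = 1131*(2*0*(1/6)) = 1131*0 = 0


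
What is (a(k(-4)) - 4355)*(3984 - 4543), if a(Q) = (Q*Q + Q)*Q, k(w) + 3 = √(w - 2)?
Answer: 2417675 - 8385*I*√6 ≈ 2.4177e+6 - 20539.0*I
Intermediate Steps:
k(w) = -3 + √(-2 + w) (k(w) = -3 + √(w - 2) = -3 + √(-2 + w))
a(Q) = Q*(Q + Q²) (a(Q) = (Q² + Q)*Q = (Q + Q²)*Q = Q*(Q + Q²))
(a(k(-4)) - 4355)*(3984 - 4543) = ((-3 + √(-2 - 4))²*(1 + (-3 + √(-2 - 4))) - 4355)*(3984 - 4543) = ((-3 + √(-6))²*(1 + (-3 + √(-6))) - 4355)*(-559) = ((-3 + I*√6)²*(1 + (-3 + I*√6)) - 4355)*(-559) = ((-3 + I*√6)²*(-2 + I*√6) - 4355)*(-559) = (-4355 + (-3 + I*√6)²*(-2 + I*√6))*(-559) = 2434445 - 559*(-3 + I*√6)²*(-2 + I*√6)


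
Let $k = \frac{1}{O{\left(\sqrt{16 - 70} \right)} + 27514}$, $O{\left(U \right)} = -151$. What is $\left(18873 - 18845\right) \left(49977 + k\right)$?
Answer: $\frac{5470082608}{3909} \approx 1.3994 \cdot 10^{6}$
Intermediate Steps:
$k = \frac{1}{27363}$ ($k = \frac{1}{-151 + 27514} = \frac{1}{27363} \approx 3.6546 \cdot 10^{-5}$)
$\left(18873 - 18845\right) \left(49977 + k\right) = \left(18873 - 18845\right) \left(49977 + \frac{1}{27363}\right) = 28 \cdot \frac{1367520652}{27363} = \frac{5470082608}{3909}$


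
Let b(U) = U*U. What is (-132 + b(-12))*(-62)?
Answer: -744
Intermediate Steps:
b(U) = U**2
(-132 + b(-12))*(-62) = (-132 + (-12)**2)*(-62) = (-132 + 144)*(-62) = 12*(-62) = -744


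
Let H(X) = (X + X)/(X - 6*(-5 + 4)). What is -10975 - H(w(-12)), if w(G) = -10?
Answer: -10980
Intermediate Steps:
H(X) = 2*X/(6 + X) (H(X) = (2*X)/(X - 6*(-1)) = (2*X)/(X + 6) = (2*X)/(6 + X) = 2*X/(6 + X))
-10975 - H(w(-12)) = -10975 - 2*(-10)/(6 - 10) = -10975 - 2*(-10)/(-4) = -10975 - 2*(-10)*(-1)/4 = -10975 - 1*5 = -10975 - 5 = -10980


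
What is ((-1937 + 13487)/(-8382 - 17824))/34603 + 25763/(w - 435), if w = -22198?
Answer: -11681155002742/10261872565997 ≈ -1.1383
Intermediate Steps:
((-1937 + 13487)/(-8382 - 17824))/34603 + 25763/(w - 435) = ((-1937 + 13487)/(-8382 - 17824))/34603 + 25763/(-22198 - 435) = (11550/(-26206))*(1/34603) + 25763/(-22633) = (11550*(-1/26206))*(1/34603) + 25763*(-1/22633) = -5775/13103*1/34603 - 25763/22633 = -5775/453403109 - 25763/22633 = -11681155002742/10261872565997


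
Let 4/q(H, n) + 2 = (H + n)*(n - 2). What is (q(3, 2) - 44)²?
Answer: 2116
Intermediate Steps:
q(H, n) = 4/(-2 + (-2 + n)*(H + n)) (q(H, n) = 4/(-2 + (H + n)*(n - 2)) = 4/(-2 + (H + n)*(-2 + n)) = 4/(-2 + (-2 + n)*(H + n)))
(q(3, 2) - 44)² = (4/(-2 + 2² - 2*3 - 2*2 + 3*2) - 44)² = (4/(-2 + 4 - 6 - 4 + 6) - 44)² = (4/(-2) - 44)² = (4*(-½) - 44)² = (-2 - 44)² = (-46)² = 2116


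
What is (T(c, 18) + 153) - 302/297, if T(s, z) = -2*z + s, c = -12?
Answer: 30883/297 ≈ 103.98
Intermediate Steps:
T(s, z) = s - 2*z
(T(c, 18) + 153) - 302/297 = ((-12 - 2*18) + 153) - 302/297 = ((-12 - 36) + 153) - 302*1/297 = (-48 + 153) - 302/297 = 105 - 302/297 = 30883/297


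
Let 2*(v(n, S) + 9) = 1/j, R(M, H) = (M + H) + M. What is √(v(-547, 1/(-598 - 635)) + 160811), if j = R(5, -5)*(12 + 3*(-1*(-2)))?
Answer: √144721805/30 ≈ 401.00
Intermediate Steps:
R(M, H) = H + 2*M (R(M, H) = (H + M) + M = H + 2*M)
j = 90 (j = (-5 + 2*5)*(12 + 3*(-1*(-2))) = (-5 + 10)*(12 + 3*2) = 5*(12 + 6) = 5*18 = 90)
v(n, S) = -1619/180 (v(n, S) = -9 + (½)/90 = -9 + (½)*(1/90) = -9 + 1/180 = -1619/180)
√(v(-547, 1/(-598 - 635)) + 160811) = √(-1619/180 + 160811) = √(28944361/180) = √144721805/30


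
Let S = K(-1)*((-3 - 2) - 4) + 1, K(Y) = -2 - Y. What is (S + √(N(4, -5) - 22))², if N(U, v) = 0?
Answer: (10 + I*√22)² ≈ 78.0 + 93.808*I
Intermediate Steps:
S = 10 (S = (-2 - 1*(-1))*((-3 - 2) - 4) + 1 = (-2 + 1)*(-5 - 4) + 1 = -1*(-9) + 1 = 9 + 1 = 10)
(S + √(N(4, -5) - 22))² = (10 + √(0 - 22))² = (10 + √(-22))² = (10 + I*√22)²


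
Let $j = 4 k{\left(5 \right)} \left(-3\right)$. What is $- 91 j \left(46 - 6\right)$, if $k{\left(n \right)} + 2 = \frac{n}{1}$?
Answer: $131040$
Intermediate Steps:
$k{\left(n \right)} = -2 + n$ ($k{\left(n \right)} = -2 + \frac{n}{1} = -2 + n 1 = -2 + n$)
$j = -36$ ($j = 4 \left(-2 + 5\right) \left(-3\right) = 4 \cdot 3 \left(-3\right) = 12 \left(-3\right) = -36$)
$- 91 j \left(46 - 6\right) = \left(-91\right) \left(-36\right) \left(46 - 6\right) = 3276 \left(46 - 6\right) = 3276 \cdot 40 = 131040$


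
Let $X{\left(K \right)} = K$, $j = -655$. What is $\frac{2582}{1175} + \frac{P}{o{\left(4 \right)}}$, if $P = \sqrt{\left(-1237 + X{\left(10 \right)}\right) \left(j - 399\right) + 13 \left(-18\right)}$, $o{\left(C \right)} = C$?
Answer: $\frac{2582}{1175} + \sqrt{80814} \approx 286.48$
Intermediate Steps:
$P = 4 \sqrt{80814}$ ($P = \sqrt{\left(-1237 + 10\right) \left(-655 - 399\right) + 13 \left(-18\right)} = \sqrt{\left(-1227\right) \left(-1054\right) - 234} = \sqrt{1293258 - 234} = \sqrt{1293024} = 4 \sqrt{80814} \approx 1137.1$)
$\frac{2582}{1175} + \frac{P}{o{\left(4 \right)}} = \frac{2582}{1175} + \frac{4 \sqrt{80814}}{4} = 2582 \cdot \frac{1}{1175} + 4 \sqrt{80814} \cdot \frac{1}{4} = \frac{2582}{1175} + \sqrt{80814}$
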